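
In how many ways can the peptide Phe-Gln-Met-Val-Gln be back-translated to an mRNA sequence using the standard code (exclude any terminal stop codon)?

32

Phe: 2 codons.
Gln: 2 codons.
Met: 1 codon.
Val: 4 codons.
Gln: 2 codons.
2 × 2 × 1 × 4 × 2 = 32.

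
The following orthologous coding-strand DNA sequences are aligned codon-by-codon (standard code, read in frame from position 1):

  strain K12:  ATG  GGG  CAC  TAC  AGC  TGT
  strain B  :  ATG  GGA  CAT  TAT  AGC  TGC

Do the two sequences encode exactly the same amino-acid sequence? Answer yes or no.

yes

Codon 1: ATG Met / ATG Met — identical.
Codon 2: GGG Gly / GGA Gly — synonymous.
Codon 3: CAC His / CAT His — synonymous.
Codon 4: TAC Tyr / TAT Tyr — synonymous.
Codon 5: AGC Ser / AGC Ser — identical.
Codon 6: TGT Cys / TGC Cys — synonymous.
Nonsynonymous differences: 0 → same protein.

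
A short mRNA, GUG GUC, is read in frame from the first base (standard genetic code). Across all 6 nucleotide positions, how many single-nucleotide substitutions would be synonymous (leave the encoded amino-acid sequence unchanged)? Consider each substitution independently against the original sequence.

6

Codon 1 (GUG, Val): 3 synonymous substitutions.
Codon 2 (GUC, Val): 3 synonymous substitutions.
Total: 3 + 3 = 6.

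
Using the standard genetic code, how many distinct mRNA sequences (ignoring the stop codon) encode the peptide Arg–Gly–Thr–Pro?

Arg: 6 codons.
Gly: 4 codons.
Thr: 4 codons.
Pro: 4 codons.
6 × 4 × 4 × 4 = 384.

384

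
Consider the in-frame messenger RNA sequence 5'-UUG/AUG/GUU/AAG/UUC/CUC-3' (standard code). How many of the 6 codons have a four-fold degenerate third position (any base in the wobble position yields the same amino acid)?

Codon 1 UUG (Leu): third position 2-fold.
Codon 2 AUG (Met): third position 1-fold.
Codon 3 GUU (Val): third position 4-fold.
Codon 4 AAG (Lys): third position 2-fold.
Codon 5 UUC (Phe): third position 2-fold.
Codon 6 CUC (Leu): third position 4-fold.
Four-fold degenerate third positions: 2.

2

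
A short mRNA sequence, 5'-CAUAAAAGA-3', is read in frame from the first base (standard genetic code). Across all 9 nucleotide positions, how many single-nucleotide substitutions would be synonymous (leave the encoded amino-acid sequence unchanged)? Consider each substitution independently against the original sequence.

4

Codon 1 (CAU, His): 1 synonymous substitution.
Codon 2 (AAA, Lys): 1 synonymous substitution.
Codon 3 (AGA, Arg): 2 synonymous substitutions.
Total: 1 + 1 + 2 = 4.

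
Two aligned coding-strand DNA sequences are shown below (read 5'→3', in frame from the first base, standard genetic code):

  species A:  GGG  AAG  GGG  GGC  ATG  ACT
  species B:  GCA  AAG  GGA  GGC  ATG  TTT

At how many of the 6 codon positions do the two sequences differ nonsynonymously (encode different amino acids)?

Codon 1: GGG Gly / GCA Ala — nonsynonymous.
Codon 2: AAG Lys / AAG Lys — identical.
Codon 3: GGG Gly / GGA Gly — synonymous.
Codon 4: GGC Gly / GGC Gly — identical.
Codon 5: ATG Met / ATG Met — identical.
Codon 6: ACT Thr / TTT Phe — nonsynonymous.
Nonsynonymous differences: 2.

2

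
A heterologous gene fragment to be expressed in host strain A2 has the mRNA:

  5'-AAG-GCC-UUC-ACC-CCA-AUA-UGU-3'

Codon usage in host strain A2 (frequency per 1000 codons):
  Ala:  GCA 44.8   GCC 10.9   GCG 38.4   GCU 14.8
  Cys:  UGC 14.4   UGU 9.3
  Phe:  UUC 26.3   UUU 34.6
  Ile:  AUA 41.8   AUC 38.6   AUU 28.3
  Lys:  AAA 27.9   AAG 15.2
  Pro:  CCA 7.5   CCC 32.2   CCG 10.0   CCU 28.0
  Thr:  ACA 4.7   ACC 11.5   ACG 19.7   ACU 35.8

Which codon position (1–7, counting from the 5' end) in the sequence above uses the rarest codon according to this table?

5

Codon 1 AAG (Lys): 15.2 per 1000.
Codon 2 GCC (Ala): 10.9 per 1000.
Codon 3 UUC (Phe): 26.3 per 1000.
Codon 4 ACC (Thr): 11.5 per 1000.
Codon 5 CCA (Pro): 7.5 per 1000.
Codon 6 AUA (Ile): 41.8 per 1000.
Codon 7 UGU (Cys): 9.3 per 1000.
Lowest frequency is 7.5 at codon 5.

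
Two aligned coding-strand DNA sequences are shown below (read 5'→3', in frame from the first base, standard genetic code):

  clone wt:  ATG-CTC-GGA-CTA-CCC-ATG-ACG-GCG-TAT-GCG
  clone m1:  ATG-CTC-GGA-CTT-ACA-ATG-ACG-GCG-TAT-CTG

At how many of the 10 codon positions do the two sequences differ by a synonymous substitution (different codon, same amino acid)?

1

Codon 1: ATG Met / ATG Met — identical.
Codon 2: CTC Leu / CTC Leu — identical.
Codon 3: GGA Gly / GGA Gly — identical.
Codon 4: CTA Leu / CTT Leu — synonymous.
Codon 5: CCC Pro / ACA Thr — nonsynonymous.
Codon 6: ATG Met / ATG Met — identical.
Codon 7: ACG Thr / ACG Thr — identical.
Codon 8: GCG Ala / GCG Ala — identical.
Codon 9: TAT Tyr / TAT Tyr — identical.
Codon 10: GCG Ala / CTG Leu — nonsynonymous.
Synonymous differences: 1.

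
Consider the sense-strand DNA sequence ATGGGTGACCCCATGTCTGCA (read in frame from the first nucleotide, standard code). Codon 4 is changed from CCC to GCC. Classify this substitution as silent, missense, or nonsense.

Position 10 falls in codon 4: CCC → Pro.
After the substitution the codon is GCC → Ala.
Pro ≠ Ala, so this is a missense mutation.

missense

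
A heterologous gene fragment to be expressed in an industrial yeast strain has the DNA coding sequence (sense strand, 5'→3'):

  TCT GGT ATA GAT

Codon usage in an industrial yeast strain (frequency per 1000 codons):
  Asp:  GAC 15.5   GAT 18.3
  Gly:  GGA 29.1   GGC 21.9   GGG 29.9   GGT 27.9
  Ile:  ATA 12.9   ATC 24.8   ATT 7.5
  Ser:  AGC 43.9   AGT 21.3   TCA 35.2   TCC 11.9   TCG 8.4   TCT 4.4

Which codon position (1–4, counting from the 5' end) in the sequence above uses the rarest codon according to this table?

Codon 1 TCT (Ser): 4.4 per 1000.
Codon 2 GGT (Gly): 27.9 per 1000.
Codon 3 ATA (Ile): 12.9 per 1000.
Codon 4 GAT (Asp): 18.3 per 1000.
Lowest frequency is 4.4 at codon 1.

1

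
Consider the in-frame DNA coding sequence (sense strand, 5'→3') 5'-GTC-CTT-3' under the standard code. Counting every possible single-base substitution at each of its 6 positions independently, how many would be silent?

6

Codon 1 (GTC, Val): 3 synonymous substitutions.
Codon 2 (CTT, Leu): 3 synonymous substitutions.
Total: 3 + 3 = 6.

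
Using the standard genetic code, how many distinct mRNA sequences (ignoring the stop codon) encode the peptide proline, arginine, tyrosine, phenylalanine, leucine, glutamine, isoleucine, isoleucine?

10368

Pro: 4 codons.
Arg: 6 codons.
Tyr: 2 codons.
Phe: 2 codons.
Leu: 6 codons.
Gln: 2 codons.
Ile: 3 codons.
Ile: 3 codons.
4 × 6 × 2 × 2 × 6 × 2 × 3 × 3 = 10368.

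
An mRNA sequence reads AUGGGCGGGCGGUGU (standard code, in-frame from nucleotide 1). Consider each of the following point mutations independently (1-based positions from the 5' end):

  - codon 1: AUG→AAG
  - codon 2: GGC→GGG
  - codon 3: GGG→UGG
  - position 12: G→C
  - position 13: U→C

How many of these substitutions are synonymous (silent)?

Codon 1: AUG (Met) → AAG (Lys) — missense.
Codon 2: GGC (Gly) → GGG (Gly) — synonymous.
Codon 3: GGG (Gly) → UGG (Trp) — missense.
Codon 4: CGG (Arg) → CGC (Arg) — synonymous.
Codon 5: UGU (Cys) → CGU (Arg) — missense.
Synonymous: 2 of 5.

2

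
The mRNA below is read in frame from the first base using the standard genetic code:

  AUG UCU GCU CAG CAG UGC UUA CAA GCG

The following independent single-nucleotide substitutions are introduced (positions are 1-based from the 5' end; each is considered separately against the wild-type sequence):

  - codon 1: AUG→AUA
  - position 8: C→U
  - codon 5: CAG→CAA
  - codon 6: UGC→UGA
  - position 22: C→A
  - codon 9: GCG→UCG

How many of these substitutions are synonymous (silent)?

Codon 1: AUG (Met) → AUA (Ile) — missense.
Codon 3: GCU (Ala) → GUU (Val) — missense.
Codon 5: CAG (Gln) → CAA (Gln) — synonymous.
Codon 6: UGC (Cys) → UGA (Stop) — nonsense.
Codon 8: CAA (Gln) → AAA (Lys) — missense.
Codon 9: GCG (Ala) → UCG (Ser) — missense.
Synonymous: 1 of 6.

1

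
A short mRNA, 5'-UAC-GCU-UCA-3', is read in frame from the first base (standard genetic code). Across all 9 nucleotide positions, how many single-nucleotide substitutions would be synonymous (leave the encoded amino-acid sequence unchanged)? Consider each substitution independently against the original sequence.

Codon 1 (UAC, Tyr): 1 synonymous substitution.
Codon 2 (GCU, Ala): 3 synonymous substitutions.
Codon 3 (UCA, Ser): 3 synonymous substitutions.
Total: 1 + 3 + 3 = 7.

7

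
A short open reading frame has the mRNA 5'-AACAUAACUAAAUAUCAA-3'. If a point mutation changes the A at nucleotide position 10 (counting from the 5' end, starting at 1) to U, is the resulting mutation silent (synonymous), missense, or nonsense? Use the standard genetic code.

nonsense

Position 10 falls in codon 4: AAA → Lys.
After the substitution the codon is UAA → Stop.
The new codon is a stop codon, so this is a nonsense mutation.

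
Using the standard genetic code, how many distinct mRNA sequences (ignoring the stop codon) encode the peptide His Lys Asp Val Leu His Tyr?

His: 2 codons.
Lys: 2 codons.
Asp: 2 codons.
Val: 4 codons.
Leu: 6 codons.
His: 2 codons.
Tyr: 2 codons.
2 × 2 × 2 × 4 × 6 × 2 × 2 = 768.

768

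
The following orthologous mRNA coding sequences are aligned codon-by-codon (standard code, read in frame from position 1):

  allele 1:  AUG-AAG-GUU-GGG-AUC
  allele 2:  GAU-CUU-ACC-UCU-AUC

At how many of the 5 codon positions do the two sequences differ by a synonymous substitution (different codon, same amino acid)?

0

Codon 1: AUG Met / GAU Asp — nonsynonymous.
Codon 2: AAG Lys / CUU Leu — nonsynonymous.
Codon 3: GUU Val / ACC Thr — nonsynonymous.
Codon 4: GGG Gly / UCU Ser — nonsynonymous.
Codon 5: AUC Ile / AUC Ile — identical.
Synonymous differences: 0.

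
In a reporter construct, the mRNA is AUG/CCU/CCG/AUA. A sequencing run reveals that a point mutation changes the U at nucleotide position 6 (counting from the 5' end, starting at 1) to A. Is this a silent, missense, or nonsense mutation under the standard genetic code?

silent

Position 6 falls in codon 2: CCU → Pro.
After the substitution the codon is CCA → Pro.
Both encode Pro, so the change is synonymous.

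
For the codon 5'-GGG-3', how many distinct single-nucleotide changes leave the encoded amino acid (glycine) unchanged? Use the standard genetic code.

3

Position 1: none → 0 synonymous.
Position 2: none → 0 synonymous.
Position 3: GGT, GGC, GGA → 3 synonymous.
Total: 0 + 0 + 3 = 3.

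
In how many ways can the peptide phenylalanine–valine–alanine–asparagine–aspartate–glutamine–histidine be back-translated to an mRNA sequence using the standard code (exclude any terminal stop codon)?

512

Phe: 2 codons.
Val: 4 codons.
Ala: 4 codons.
Asn: 2 codons.
Asp: 2 codons.
Gln: 2 codons.
His: 2 codons.
2 × 4 × 4 × 2 × 2 × 2 × 2 = 512.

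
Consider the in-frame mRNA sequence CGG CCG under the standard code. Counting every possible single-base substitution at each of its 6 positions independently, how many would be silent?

Codon 1 (CGG, Arg): 4 synonymous substitutions.
Codon 2 (CCG, Pro): 3 synonymous substitutions.
Total: 4 + 3 = 7.

7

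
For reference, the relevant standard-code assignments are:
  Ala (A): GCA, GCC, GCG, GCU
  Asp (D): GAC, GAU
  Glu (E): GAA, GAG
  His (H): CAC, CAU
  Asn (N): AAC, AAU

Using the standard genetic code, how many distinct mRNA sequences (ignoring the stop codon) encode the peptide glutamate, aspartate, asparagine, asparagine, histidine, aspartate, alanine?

Glu: 2 codons.
Asp: 2 codons.
Asn: 2 codons.
Asn: 2 codons.
His: 2 codons.
Asp: 2 codons.
Ala: 4 codons.
2 × 2 × 2 × 2 × 2 × 2 × 4 = 256.

256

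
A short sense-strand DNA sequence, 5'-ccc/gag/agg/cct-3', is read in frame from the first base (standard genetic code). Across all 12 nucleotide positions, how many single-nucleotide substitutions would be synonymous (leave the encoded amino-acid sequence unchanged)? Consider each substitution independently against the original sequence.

Codon 1 (CCC, Pro): 3 synonymous substitutions.
Codon 2 (GAG, Glu): 1 synonymous substitution.
Codon 3 (AGG, Arg): 2 synonymous substitutions.
Codon 4 (CCT, Pro): 3 synonymous substitutions.
Total: 3 + 1 + 2 + 3 = 9.

9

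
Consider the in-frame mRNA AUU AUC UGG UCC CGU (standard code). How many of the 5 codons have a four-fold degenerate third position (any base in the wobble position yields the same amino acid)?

2

Codon 1 AUU (Ile): third position 3-fold.
Codon 2 AUC (Ile): third position 3-fold.
Codon 3 UGG (Trp): third position 1-fold.
Codon 4 UCC (Ser): third position 4-fold.
Codon 5 CGU (Arg): third position 4-fold.
Four-fold degenerate third positions: 2.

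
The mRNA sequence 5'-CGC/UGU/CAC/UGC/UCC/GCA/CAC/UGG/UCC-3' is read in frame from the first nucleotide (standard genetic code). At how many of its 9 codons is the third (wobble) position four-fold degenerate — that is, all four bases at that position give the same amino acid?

4

Codon 1 CGC (Arg): third position 4-fold.
Codon 2 UGU (Cys): third position 2-fold.
Codon 3 CAC (His): third position 2-fold.
Codon 4 UGC (Cys): third position 2-fold.
Codon 5 UCC (Ser): third position 4-fold.
Codon 6 GCA (Ala): third position 4-fold.
Codon 7 CAC (His): third position 2-fold.
Codon 8 UGG (Trp): third position 1-fold.
Codon 9 UCC (Ser): third position 4-fold.
Four-fold degenerate third positions: 4.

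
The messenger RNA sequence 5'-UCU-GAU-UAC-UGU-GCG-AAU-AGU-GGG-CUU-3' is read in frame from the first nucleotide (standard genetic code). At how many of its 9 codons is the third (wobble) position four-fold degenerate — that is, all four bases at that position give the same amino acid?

Codon 1 UCU (Ser): third position 4-fold.
Codon 2 GAU (Asp): third position 2-fold.
Codon 3 UAC (Tyr): third position 2-fold.
Codon 4 UGU (Cys): third position 2-fold.
Codon 5 GCG (Ala): third position 4-fold.
Codon 6 AAU (Asn): third position 2-fold.
Codon 7 AGU (Ser): third position 2-fold.
Codon 8 GGG (Gly): third position 4-fold.
Codon 9 CUU (Leu): third position 4-fold.
Four-fold degenerate third positions: 4.

4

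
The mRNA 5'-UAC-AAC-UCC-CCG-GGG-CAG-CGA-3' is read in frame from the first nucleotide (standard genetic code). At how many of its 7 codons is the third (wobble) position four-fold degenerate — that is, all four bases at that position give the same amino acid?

4

Codon 1 UAC (Tyr): third position 2-fold.
Codon 2 AAC (Asn): third position 2-fold.
Codon 3 UCC (Ser): third position 4-fold.
Codon 4 CCG (Pro): third position 4-fold.
Codon 5 GGG (Gly): third position 4-fold.
Codon 6 CAG (Gln): third position 2-fold.
Codon 7 CGA (Arg): third position 4-fold.
Four-fold degenerate third positions: 4.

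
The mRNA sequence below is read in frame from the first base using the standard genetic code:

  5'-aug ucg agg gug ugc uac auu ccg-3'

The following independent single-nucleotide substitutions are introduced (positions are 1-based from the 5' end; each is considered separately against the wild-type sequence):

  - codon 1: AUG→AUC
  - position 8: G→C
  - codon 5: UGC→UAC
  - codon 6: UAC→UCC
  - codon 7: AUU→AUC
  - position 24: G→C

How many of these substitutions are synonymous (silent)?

Codon 1: AUG (Met) → AUC (Ile) — missense.
Codon 3: AGG (Arg) → ACG (Thr) — missense.
Codon 5: UGC (Cys) → UAC (Tyr) — missense.
Codon 6: UAC (Tyr) → UCC (Ser) — missense.
Codon 7: AUU (Ile) → AUC (Ile) — synonymous.
Codon 8: CCG (Pro) → CCC (Pro) — synonymous.
Synonymous: 2 of 6.

2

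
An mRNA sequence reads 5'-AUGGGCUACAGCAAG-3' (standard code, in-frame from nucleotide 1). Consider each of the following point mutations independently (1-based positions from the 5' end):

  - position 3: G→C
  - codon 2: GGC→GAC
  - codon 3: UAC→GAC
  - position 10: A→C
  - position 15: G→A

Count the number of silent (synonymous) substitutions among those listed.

1

Codon 1: AUG (Met) → AUC (Ile) — missense.
Codon 2: GGC (Gly) → GAC (Asp) — missense.
Codon 3: UAC (Tyr) → GAC (Asp) — missense.
Codon 4: AGC (Ser) → CGC (Arg) — missense.
Codon 5: AAG (Lys) → AAA (Lys) — synonymous.
Synonymous: 1 of 5.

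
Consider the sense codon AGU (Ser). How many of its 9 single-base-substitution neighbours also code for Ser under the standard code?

1

Position 1: none → 0 synonymous.
Position 2: none → 0 synonymous.
Position 3: AGC → 1 synonymous.
Total: 0 + 0 + 1 = 1.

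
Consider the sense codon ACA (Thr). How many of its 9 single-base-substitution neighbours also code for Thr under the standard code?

Position 1: none → 0 synonymous.
Position 2: none → 0 synonymous.
Position 3: ACU, ACC, ACG → 3 synonymous.
Total: 0 + 0 + 3 = 3.

3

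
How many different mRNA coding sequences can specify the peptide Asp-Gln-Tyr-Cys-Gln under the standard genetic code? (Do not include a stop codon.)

Asp: 2 codons.
Gln: 2 codons.
Tyr: 2 codons.
Cys: 2 codons.
Gln: 2 codons.
2 × 2 × 2 × 2 × 2 = 32.

32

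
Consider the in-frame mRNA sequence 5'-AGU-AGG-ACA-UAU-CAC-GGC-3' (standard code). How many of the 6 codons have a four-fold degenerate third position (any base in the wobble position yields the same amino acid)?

Codon 1 AGU (Ser): third position 2-fold.
Codon 2 AGG (Arg): third position 2-fold.
Codon 3 ACA (Thr): third position 4-fold.
Codon 4 UAU (Tyr): third position 2-fold.
Codon 5 CAC (His): third position 2-fold.
Codon 6 GGC (Gly): third position 4-fold.
Four-fold degenerate third positions: 2.

2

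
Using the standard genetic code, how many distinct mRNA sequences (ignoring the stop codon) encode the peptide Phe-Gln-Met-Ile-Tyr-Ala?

Phe: 2 codons.
Gln: 2 codons.
Met: 1 codon.
Ile: 3 codons.
Tyr: 2 codons.
Ala: 4 codons.
2 × 2 × 1 × 3 × 2 × 4 = 96.

96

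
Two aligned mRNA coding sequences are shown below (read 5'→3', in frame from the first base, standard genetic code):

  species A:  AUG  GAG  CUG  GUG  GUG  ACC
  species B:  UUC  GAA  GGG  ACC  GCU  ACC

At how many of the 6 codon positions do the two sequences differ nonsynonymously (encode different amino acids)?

Codon 1: AUG Met / UUC Phe — nonsynonymous.
Codon 2: GAG Glu / GAA Glu — synonymous.
Codon 3: CUG Leu / GGG Gly — nonsynonymous.
Codon 4: GUG Val / ACC Thr — nonsynonymous.
Codon 5: GUG Val / GCU Ala — nonsynonymous.
Codon 6: ACC Thr / ACC Thr — identical.
Nonsynonymous differences: 4.

4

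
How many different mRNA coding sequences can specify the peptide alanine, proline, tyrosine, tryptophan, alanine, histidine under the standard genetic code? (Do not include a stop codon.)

Ala: 4 codons.
Pro: 4 codons.
Tyr: 2 codons.
Trp: 1 codon.
Ala: 4 codons.
His: 2 codons.
4 × 4 × 2 × 1 × 4 × 2 = 256.

256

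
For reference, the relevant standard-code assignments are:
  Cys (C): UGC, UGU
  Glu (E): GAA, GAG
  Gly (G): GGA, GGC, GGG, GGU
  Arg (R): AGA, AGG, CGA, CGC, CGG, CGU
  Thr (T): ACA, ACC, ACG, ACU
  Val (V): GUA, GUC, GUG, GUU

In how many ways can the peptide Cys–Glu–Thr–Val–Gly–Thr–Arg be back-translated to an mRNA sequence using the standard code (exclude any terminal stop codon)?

6144

Cys: 2 codons.
Glu: 2 codons.
Thr: 4 codons.
Val: 4 codons.
Gly: 4 codons.
Thr: 4 codons.
Arg: 6 codons.
2 × 2 × 4 × 4 × 4 × 4 × 6 = 6144.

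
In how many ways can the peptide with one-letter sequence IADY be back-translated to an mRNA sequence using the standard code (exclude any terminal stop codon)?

48

Ile: 3 codons.
Ala: 4 codons.
Asp: 2 codons.
Tyr: 2 codons.
3 × 4 × 2 × 2 = 48.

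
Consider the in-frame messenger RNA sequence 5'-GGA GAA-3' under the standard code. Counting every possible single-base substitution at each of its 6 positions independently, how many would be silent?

4

Codon 1 (GGA, Gly): 3 synonymous substitutions.
Codon 2 (GAA, Glu): 1 synonymous substitution.
Total: 3 + 1 = 4.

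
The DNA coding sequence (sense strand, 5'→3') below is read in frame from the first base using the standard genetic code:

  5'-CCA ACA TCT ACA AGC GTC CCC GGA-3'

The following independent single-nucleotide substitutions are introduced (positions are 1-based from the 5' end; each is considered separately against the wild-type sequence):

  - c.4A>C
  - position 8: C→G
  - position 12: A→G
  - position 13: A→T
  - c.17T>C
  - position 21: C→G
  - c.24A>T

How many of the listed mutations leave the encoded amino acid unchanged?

3

Codon 2: ACA (Thr) → CCA (Pro) — missense.
Codon 3: TCT (Ser) → TGT (Cys) — missense.
Codon 4: ACA (Thr) → ACG (Thr) — synonymous.
Codon 5: AGC (Ser) → TGC (Cys) — missense.
Codon 6: GTC (Val) → GCC (Ala) — missense.
Codon 7: CCC (Pro) → CCG (Pro) — synonymous.
Codon 8: GGA (Gly) → GGT (Gly) — synonymous.
Synonymous: 3 of 7.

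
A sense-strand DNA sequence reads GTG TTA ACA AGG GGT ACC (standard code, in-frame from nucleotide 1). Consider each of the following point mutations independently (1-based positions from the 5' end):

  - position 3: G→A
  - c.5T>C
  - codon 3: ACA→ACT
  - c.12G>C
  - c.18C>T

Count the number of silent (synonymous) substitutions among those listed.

Codon 1: GTG (Val) → GTA (Val) — synonymous.
Codon 2: TTA (Leu) → TCA (Ser) — missense.
Codon 3: ACA (Thr) → ACT (Thr) — synonymous.
Codon 4: AGG (Arg) → AGC (Ser) — missense.
Codon 6: ACC (Thr) → ACT (Thr) — synonymous.
Synonymous: 3 of 5.

3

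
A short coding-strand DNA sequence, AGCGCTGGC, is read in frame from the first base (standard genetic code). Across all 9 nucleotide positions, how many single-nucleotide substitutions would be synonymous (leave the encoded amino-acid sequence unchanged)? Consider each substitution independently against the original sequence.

7

Codon 1 (AGC, Ser): 1 synonymous substitution.
Codon 2 (GCT, Ala): 3 synonymous substitutions.
Codon 3 (GGC, Gly): 3 synonymous substitutions.
Total: 1 + 3 + 3 = 7.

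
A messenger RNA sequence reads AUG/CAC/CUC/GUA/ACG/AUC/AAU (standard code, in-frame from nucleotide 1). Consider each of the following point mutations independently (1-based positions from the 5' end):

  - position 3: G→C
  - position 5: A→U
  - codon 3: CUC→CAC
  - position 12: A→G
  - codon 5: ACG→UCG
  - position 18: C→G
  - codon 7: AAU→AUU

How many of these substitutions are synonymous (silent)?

Codon 1: AUG (Met) → AUC (Ile) — missense.
Codon 2: CAC (His) → CUC (Leu) — missense.
Codon 3: CUC (Leu) → CAC (His) — missense.
Codon 4: GUA (Val) → GUG (Val) — synonymous.
Codon 5: ACG (Thr) → UCG (Ser) — missense.
Codon 6: AUC (Ile) → AUG (Met) — missense.
Codon 7: AAU (Asn) → AUU (Ile) — missense.
Synonymous: 1 of 7.

1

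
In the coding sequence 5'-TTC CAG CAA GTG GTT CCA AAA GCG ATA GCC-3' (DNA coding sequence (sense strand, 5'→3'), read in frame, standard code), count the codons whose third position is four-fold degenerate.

Codon 1 TTC (Phe): third position 2-fold.
Codon 2 CAG (Gln): third position 2-fold.
Codon 3 CAA (Gln): third position 2-fold.
Codon 4 GTG (Val): third position 4-fold.
Codon 5 GTT (Val): third position 4-fold.
Codon 6 CCA (Pro): third position 4-fold.
Codon 7 AAA (Lys): third position 2-fold.
Codon 8 GCG (Ala): third position 4-fold.
Codon 9 ATA (Ile): third position 3-fold.
Codon 10 GCC (Ala): third position 4-fold.
Four-fold degenerate third positions: 5.

5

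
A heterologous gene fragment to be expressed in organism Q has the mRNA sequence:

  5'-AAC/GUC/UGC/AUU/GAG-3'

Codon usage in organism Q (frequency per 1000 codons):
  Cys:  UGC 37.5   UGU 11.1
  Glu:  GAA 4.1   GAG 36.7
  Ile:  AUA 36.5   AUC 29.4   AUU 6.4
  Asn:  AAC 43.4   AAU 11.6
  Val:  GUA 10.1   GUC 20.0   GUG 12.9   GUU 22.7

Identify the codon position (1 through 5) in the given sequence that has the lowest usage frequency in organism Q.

Codon 1 AAC (Asn): 43.4 per 1000.
Codon 2 GUC (Val): 20.0 per 1000.
Codon 3 UGC (Cys): 37.5 per 1000.
Codon 4 AUU (Ile): 6.4 per 1000.
Codon 5 GAG (Glu): 36.7 per 1000.
Lowest frequency is 6.4 at codon 4.

4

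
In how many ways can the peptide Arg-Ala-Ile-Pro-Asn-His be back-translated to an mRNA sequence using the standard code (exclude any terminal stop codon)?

Arg: 6 codons.
Ala: 4 codons.
Ile: 3 codons.
Pro: 4 codons.
Asn: 2 codons.
His: 2 codons.
6 × 4 × 3 × 4 × 2 × 2 = 1152.

1152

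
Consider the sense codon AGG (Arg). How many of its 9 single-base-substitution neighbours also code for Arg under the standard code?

Position 1: CGG → 1 synonymous.
Position 2: none → 0 synonymous.
Position 3: AGA → 1 synonymous.
Total: 1 + 0 + 1 = 2.

2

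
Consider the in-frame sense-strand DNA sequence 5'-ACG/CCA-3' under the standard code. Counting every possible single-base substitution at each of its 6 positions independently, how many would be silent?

6

Codon 1 (ACG, Thr): 3 synonymous substitutions.
Codon 2 (CCA, Pro): 3 synonymous substitutions.
Total: 3 + 3 = 6.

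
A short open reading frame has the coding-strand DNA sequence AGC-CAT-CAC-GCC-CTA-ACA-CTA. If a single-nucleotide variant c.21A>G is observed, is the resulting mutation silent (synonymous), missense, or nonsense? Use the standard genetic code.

silent

Position 21 falls in codon 7: CTA → Leu.
After the substitution the codon is CTG → Leu.
Both encode Leu, so the change is synonymous.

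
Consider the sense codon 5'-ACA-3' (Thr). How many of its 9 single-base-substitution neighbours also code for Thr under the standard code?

Position 1: none → 0 synonymous.
Position 2: none → 0 synonymous.
Position 3: ACU, ACC, ACG → 3 synonymous.
Total: 0 + 0 + 3 = 3.

3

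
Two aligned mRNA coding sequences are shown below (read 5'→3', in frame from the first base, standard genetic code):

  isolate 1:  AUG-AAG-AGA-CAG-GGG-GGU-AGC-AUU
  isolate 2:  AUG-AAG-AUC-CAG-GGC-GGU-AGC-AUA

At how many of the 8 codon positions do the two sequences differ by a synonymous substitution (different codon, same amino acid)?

Codon 1: AUG Met / AUG Met — identical.
Codon 2: AAG Lys / AAG Lys — identical.
Codon 3: AGA Arg / AUC Ile — nonsynonymous.
Codon 4: CAG Gln / CAG Gln — identical.
Codon 5: GGG Gly / GGC Gly — synonymous.
Codon 6: GGU Gly / GGU Gly — identical.
Codon 7: AGC Ser / AGC Ser — identical.
Codon 8: AUU Ile / AUA Ile — synonymous.
Synonymous differences: 2.

2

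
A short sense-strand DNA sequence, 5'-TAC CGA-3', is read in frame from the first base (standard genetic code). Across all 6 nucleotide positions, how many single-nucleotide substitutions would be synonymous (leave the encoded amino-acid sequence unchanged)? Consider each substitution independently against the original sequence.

Codon 1 (TAC, Tyr): 1 synonymous substitution.
Codon 2 (CGA, Arg): 4 synonymous substitutions.
Total: 1 + 4 = 5.

5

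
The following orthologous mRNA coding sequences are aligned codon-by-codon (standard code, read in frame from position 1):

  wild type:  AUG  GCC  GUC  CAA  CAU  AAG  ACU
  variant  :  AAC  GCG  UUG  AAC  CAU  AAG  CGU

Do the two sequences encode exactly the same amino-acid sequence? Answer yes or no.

no

Codon 1: AUG Met / AAC Asn — nonsynonymous.
Codon 2: GCC Ala / GCG Ala — synonymous.
Codon 3: GUC Val / UUG Leu — nonsynonymous.
Codon 4: CAA Gln / AAC Asn — nonsynonymous.
Codon 5: CAU His / CAU His — identical.
Codon 6: AAG Lys / AAG Lys — identical.
Codon 7: ACU Thr / CGU Arg — nonsynonymous.
Nonsynonymous differences: 4 → different protein.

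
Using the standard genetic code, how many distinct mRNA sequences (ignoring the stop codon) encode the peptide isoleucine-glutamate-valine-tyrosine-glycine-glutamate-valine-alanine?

Ile: 3 codons.
Glu: 2 codons.
Val: 4 codons.
Tyr: 2 codons.
Gly: 4 codons.
Glu: 2 codons.
Val: 4 codons.
Ala: 4 codons.
3 × 2 × 4 × 2 × 4 × 2 × 4 × 4 = 6144.

6144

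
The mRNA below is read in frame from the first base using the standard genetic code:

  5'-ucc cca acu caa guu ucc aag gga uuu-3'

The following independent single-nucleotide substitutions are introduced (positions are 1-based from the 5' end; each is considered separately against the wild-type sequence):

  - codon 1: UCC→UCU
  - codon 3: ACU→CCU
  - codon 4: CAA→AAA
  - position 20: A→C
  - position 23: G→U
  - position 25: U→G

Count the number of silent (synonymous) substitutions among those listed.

Codon 1: UCC (Ser) → UCU (Ser) — synonymous.
Codon 3: ACU (Thr) → CCU (Pro) — missense.
Codon 4: CAA (Gln) → AAA (Lys) — missense.
Codon 7: AAG (Lys) → ACG (Thr) — missense.
Codon 8: GGA (Gly) → GUA (Val) — missense.
Codon 9: UUU (Phe) → GUU (Val) — missense.
Synonymous: 1 of 6.

1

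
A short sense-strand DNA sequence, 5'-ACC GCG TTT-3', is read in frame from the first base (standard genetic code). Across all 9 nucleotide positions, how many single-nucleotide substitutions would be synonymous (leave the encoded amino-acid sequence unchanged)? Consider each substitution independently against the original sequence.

7

Codon 1 (ACC, Thr): 3 synonymous substitutions.
Codon 2 (GCG, Ala): 3 synonymous substitutions.
Codon 3 (TTT, Phe): 1 synonymous substitution.
Total: 3 + 3 + 1 = 7.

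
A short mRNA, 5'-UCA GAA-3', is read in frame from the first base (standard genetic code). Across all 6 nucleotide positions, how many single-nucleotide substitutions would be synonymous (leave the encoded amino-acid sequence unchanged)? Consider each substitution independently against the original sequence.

4

Codon 1 (UCA, Ser): 3 synonymous substitutions.
Codon 2 (GAA, Glu): 1 synonymous substitution.
Total: 3 + 1 = 4.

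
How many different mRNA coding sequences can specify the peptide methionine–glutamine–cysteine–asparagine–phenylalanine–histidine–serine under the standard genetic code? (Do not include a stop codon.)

Met: 1 codon.
Gln: 2 codons.
Cys: 2 codons.
Asn: 2 codons.
Phe: 2 codons.
His: 2 codons.
Ser: 6 codons.
1 × 2 × 2 × 2 × 2 × 2 × 6 = 192.

192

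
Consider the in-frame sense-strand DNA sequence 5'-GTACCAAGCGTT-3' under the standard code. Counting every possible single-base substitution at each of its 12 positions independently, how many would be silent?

10

Codon 1 (GTA, Val): 3 synonymous substitutions.
Codon 2 (CCA, Pro): 3 synonymous substitutions.
Codon 3 (AGC, Ser): 1 synonymous substitution.
Codon 4 (GTT, Val): 3 synonymous substitutions.
Total: 3 + 3 + 1 + 3 = 10.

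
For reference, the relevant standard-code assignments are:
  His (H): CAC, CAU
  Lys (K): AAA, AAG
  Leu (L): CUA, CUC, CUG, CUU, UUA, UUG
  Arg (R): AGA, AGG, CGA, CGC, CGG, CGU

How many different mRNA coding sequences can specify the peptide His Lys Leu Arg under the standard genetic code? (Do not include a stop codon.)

His: 2 codons.
Lys: 2 codons.
Leu: 6 codons.
Arg: 6 codons.
2 × 2 × 6 × 6 = 144.

144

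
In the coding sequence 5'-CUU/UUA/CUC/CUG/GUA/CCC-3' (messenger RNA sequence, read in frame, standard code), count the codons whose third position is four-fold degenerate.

Codon 1 CUU (Leu): third position 4-fold.
Codon 2 UUA (Leu): third position 2-fold.
Codon 3 CUC (Leu): third position 4-fold.
Codon 4 CUG (Leu): third position 4-fold.
Codon 5 GUA (Val): third position 4-fold.
Codon 6 CCC (Pro): third position 4-fold.
Four-fold degenerate third positions: 5.

5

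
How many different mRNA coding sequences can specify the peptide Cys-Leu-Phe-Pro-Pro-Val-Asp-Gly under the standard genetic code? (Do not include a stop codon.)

12288

Cys: 2 codons.
Leu: 6 codons.
Phe: 2 codons.
Pro: 4 codons.
Pro: 4 codons.
Val: 4 codons.
Asp: 2 codons.
Gly: 4 codons.
2 × 6 × 2 × 4 × 4 × 4 × 2 × 4 = 12288.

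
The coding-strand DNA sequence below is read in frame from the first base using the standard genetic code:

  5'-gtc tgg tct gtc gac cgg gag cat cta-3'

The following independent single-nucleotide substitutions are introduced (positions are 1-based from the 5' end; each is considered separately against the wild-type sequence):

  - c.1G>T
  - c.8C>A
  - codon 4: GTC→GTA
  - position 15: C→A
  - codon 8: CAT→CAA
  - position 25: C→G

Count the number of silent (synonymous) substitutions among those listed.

Codon 1: GTC (Val) → TTC (Phe) — missense.
Codon 3: TCT (Ser) → TAT (Tyr) — missense.
Codon 4: GTC (Val) → GTA (Val) — synonymous.
Codon 5: GAC (Asp) → GAA (Glu) — missense.
Codon 8: CAT (His) → CAA (Gln) — missense.
Codon 9: CTA (Leu) → GTA (Val) — missense.
Synonymous: 1 of 6.

1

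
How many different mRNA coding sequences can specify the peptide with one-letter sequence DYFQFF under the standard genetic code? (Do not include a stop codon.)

64

Asp: 2 codons.
Tyr: 2 codons.
Phe: 2 codons.
Gln: 2 codons.
Phe: 2 codons.
Phe: 2 codons.
2 × 2 × 2 × 2 × 2 × 2 = 64.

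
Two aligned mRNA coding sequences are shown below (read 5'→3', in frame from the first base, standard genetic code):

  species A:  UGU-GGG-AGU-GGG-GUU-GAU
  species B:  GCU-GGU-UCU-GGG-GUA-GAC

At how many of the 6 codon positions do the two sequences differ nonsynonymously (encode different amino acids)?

Codon 1: UGU Cys / GCU Ala — nonsynonymous.
Codon 2: GGG Gly / GGU Gly — synonymous.
Codon 3: AGU Ser / UCU Ser — synonymous.
Codon 4: GGG Gly / GGG Gly — identical.
Codon 5: GUU Val / GUA Val — synonymous.
Codon 6: GAU Asp / GAC Asp — synonymous.
Nonsynonymous differences: 1.

1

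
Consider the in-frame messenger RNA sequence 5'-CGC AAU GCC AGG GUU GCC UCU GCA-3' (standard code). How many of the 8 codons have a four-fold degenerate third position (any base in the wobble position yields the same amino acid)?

Codon 1 CGC (Arg): third position 4-fold.
Codon 2 AAU (Asn): third position 2-fold.
Codon 3 GCC (Ala): third position 4-fold.
Codon 4 AGG (Arg): third position 2-fold.
Codon 5 GUU (Val): third position 4-fold.
Codon 6 GCC (Ala): third position 4-fold.
Codon 7 UCU (Ser): third position 4-fold.
Codon 8 GCA (Ala): third position 4-fold.
Four-fold degenerate third positions: 6.

6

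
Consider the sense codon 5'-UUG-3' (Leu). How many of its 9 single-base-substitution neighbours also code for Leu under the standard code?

Position 1: CUG → 1 synonymous.
Position 2: none → 0 synonymous.
Position 3: UUA → 1 synonymous.
Total: 1 + 0 + 1 = 2.

2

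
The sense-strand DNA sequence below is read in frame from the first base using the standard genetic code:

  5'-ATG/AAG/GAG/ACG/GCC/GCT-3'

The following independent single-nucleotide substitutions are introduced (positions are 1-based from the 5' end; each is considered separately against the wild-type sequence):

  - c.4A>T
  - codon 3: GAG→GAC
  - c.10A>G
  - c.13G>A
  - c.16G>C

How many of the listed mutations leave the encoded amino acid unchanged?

Codon 2: AAG (Lys) → TAG (Stop) — nonsense.
Codon 3: GAG (Glu) → GAC (Asp) — missense.
Codon 4: ACG (Thr) → GCG (Ala) — missense.
Codon 5: GCC (Ala) → ACC (Thr) — missense.
Codon 6: GCT (Ala) → CCT (Pro) — missense.
Synonymous: 0 of 5.

0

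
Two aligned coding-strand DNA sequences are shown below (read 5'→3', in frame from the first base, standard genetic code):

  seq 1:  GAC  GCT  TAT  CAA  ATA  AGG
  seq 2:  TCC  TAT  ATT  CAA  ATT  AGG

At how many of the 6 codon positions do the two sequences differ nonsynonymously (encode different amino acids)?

3

Codon 1: GAC Asp / TCC Ser — nonsynonymous.
Codon 2: GCT Ala / TAT Tyr — nonsynonymous.
Codon 3: TAT Tyr / ATT Ile — nonsynonymous.
Codon 4: CAA Gln / CAA Gln — identical.
Codon 5: ATA Ile / ATT Ile — synonymous.
Codon 6: AGG Arg / AGG Arg — identical.
Nonsynonymous differences: 3.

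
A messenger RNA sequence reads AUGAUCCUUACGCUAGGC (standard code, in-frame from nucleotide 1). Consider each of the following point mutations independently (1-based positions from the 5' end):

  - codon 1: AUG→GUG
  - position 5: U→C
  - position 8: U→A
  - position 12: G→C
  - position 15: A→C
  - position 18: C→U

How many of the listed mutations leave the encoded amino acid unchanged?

3

Codon 1: AUG (Met) → GUG (Val) — missense.
Codon 2: AUC (Ile) → ACC (Thr) — missense.
Codon 3: CUU (Leu) → CAU (His) — missense.
Codon 4: ACG (Thr) → ACC (Thr) — synonymous.
Codon 5: CUA (Leu) → CUC (Leu) — synonymous.
Codon 6: GGC (Gly) → GGU (Gly) — synonymous.
Synonymous: 3 of 6.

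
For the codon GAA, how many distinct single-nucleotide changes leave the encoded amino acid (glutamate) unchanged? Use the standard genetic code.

Position 1: none → 0 synonymous.
Position 2: none → 0 synonymous.
Position 3: GAG → 1 synonymous.
Total: 0 + 0 + 1 = 1.

1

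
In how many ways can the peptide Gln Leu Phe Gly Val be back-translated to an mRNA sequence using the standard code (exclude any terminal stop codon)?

384

Gln: 2 codons.
Leu: 6 codons.
Phe: 2 codons.
Gly: 4 codons.
Val: 4 codons.
2 × 6 × 2 × 4 × 4 = 384.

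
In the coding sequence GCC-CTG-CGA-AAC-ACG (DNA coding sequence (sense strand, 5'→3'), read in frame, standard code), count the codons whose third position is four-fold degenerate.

4

Codon 1 GCC (Ala): third position 4-fold.
Codon 2 CTG (Leu): third position 4-fold.
Codon 3 CGA (Arg): third position 4-fold.
Codon 4 AAC (Asn): third position 2-fold.
Codon 5 ACG (Thr): third position 4-fold.
Four-fold degenerate third positions: 4.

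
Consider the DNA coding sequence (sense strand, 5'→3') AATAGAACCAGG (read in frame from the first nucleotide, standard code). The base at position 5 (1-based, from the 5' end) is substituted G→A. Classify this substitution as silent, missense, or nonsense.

Position 5 falls in codon 2: AGA → Arg.
After the substitution the codon is AAA → Lys.
Arg ≠ Lys, so this is a missense mutation.

missense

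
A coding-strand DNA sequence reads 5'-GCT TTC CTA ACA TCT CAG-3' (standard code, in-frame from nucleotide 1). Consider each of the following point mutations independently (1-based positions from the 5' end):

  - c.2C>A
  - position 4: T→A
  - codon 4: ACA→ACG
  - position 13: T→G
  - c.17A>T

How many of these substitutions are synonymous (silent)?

1

Codon 1: GCT (Ala) → GAT (Asp) — missense.
Codon 2: TTC (Phe) → ATC (Ile) — missense.
Codon 4: ACA (Thr) → ACG (Thr) — synonymous.
Codon 5: TCT (Ser) → GCT (Ala) — missense.
Codon 6: CAG (Gln) → CTG (Leu) — missense.
Synonymous: 1 of 5.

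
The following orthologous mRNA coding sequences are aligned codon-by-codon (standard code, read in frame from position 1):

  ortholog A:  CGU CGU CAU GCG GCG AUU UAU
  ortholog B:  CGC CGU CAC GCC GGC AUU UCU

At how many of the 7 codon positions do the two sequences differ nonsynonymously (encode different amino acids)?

Codon 1: CGU Arg / CGC Arg — synonymous.
Codon 2: CGU Arg / CGU Arg — identical.
Codon 3: CAU His / CAC His — synonymous.
Codon 4: GCG Ala / GCC Ala — synonymous.
Codon 5: GCG Ala / GGC Gly — nonsynonymous.
Codon 6: AUU Ile / AUU Ile — identical.
Codon 7: UAU Tyr / UCU Ser — nonsynonymous.
Nonsynonymous differences: 2.

2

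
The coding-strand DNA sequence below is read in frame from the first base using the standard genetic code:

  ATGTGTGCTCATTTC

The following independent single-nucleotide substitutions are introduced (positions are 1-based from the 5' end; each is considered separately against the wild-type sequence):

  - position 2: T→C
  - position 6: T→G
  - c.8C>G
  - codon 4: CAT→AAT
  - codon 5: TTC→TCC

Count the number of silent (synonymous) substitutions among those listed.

0

Codon 1: ATG (Met) → ACG (Thr) — missense.
Codon 2: TGT (Cys) → TGG (Trp) — missense.
Codon 3: GCT (Ala) → GGT (Gly) — missense.
Codon 4: CAT (His) → AAT (Asn) — missense.
Codon 5: TTC (Phe) → TCC (Ser) — missense.
Synonymous: 0 of 5.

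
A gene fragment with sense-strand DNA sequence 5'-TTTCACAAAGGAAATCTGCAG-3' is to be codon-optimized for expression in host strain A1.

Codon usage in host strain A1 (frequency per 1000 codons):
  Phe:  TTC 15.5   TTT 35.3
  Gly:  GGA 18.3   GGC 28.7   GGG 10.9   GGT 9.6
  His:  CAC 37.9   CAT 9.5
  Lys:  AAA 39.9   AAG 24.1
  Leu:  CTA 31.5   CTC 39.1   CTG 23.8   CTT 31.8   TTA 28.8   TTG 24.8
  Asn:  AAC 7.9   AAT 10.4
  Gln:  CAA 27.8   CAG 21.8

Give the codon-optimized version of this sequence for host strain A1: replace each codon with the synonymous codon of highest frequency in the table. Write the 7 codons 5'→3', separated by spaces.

TTT CAC AAA GGC AAT CTC CAA

Codon 1 (Phe): best is TTT at 35.3.
Codon 2 (His): best is CAC at 37.9.
Codon 3 (Lys): best is AAA at 39.9.
Codon 4 (Gly): best is GGC at 28.7.
Codon 5 (Asn): best is AAT at 10.4.
Codon 6 (Leu): best is CTC at 39.1.
Codon 7 (Gln): best is CAA at 27.8.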